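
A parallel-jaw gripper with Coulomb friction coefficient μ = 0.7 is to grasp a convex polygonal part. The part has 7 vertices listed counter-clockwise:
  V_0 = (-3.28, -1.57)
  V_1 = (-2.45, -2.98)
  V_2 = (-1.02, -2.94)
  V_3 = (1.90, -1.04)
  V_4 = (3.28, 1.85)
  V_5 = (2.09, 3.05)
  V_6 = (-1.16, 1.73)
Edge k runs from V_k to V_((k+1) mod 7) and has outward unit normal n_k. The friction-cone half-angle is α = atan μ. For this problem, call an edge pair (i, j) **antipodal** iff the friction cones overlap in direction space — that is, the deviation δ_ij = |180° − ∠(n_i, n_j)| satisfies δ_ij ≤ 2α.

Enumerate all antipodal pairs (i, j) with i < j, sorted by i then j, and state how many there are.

count = 9; pairs: (0,3), (0,4), (1,4), (1,5), (1,6), (2,5), (2,6), (3,5), (3,6)

α = atan 0.7 = 34.99°;  2α = 69.98°
n_0 = (-0.8618, -0.5073)
n_1 = (+0.0280, -0.9996)
n_2 = (+0.5454, -0.8382)
n_3 = (+0.9024, -0.4309)
n_4 = (+0.7101, +0.7041)
n_5 = (-0.3763, +0.9265)
n_6 = (-0.8413, +0.5405)
  (0,1): δ = 118.88°  ·
  (0,2): δ = 87.43°  ·
  (0,3): δ = 56.01°  ✓
  (0,4): δ = 14.28°  ✓
  (0,5): δ = 81.62°  ·
  (0,6): δ = 116.80°  ·
  (1,2): δ = 148.55°  ·
  (1,3): δ = 117.13°  ·
  (1,4): δ = 46.84°  ✓
  (1,5): δ = 20.50°  ✓
  (1,6): δ = 55.68°  ✓
  (2,3): δ = 148.58°  ·
  (2,4): δ = 78.29°  ·
  (2,5): δ = 10.95°  ✓
  (2,6): δ = 24.23°  ✓
  (3,4): δ = 109.71°  ·
  (3,5): δ = 42.37°  ✓
  (3,6): δ = 7.19°  ✓
  (4,5): δ = 112.66°  ·
  (4,6): δ = 77.48°  ·
  (5,6): δ = 144.82°  ·
antipodal pairs: 9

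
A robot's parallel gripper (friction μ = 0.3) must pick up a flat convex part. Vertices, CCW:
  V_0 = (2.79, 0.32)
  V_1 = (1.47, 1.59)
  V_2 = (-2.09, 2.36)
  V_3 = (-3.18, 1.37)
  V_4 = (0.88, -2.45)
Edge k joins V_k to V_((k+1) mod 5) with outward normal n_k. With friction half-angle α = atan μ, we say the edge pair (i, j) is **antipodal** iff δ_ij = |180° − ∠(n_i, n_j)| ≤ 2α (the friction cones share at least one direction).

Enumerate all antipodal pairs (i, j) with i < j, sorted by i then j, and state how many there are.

α = atan 0.3 = 16.70°;  2α = 33.40°
n_0 = (+0.6933, +0.7206)
n_1 = (+0.2114, +0.9774)
n_2 = (-0.6723, +0.7402)
n_3 = (-0.6853, -0.7283)
n_4 = (+0.8233, -0.5677)
  (0,1): δ = 148.31°  ·
  (0,2): δ = 93.86°  ·
  (0,3): δ = 0.64°  ✓
  (0,4): δ = 99.31°  ·
  (1,2): δ = 125.55°  ·
  (1,3): δ = 31.05°  ✓
  (1,4): δ = 67.62°  ·
  (2,3): δ = 85.50°  ·
  (2,4): δ = 13.17°  ✓
  (3,4): δ = 81.33°  ·
antipodal pairs: 3

count = 3; pairs: (0,3), (1,3), (2,4)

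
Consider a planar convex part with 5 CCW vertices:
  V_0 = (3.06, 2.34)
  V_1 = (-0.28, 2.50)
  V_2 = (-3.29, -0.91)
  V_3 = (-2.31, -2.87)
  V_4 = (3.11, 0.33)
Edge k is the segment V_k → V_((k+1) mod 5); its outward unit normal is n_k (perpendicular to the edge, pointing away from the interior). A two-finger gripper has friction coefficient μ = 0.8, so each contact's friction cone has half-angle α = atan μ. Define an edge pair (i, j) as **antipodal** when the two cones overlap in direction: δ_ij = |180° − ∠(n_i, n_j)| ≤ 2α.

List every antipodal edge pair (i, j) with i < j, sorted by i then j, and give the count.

α = atan 0.8 = 38.66°;  2α = 77.32°
n_0 = (+0.0478, +0.9989)
n_1 = (-0.7497, +0.6618)
n_2 = (-0.8944, -0.4472)
n_3 = (+0.5084, -0.8611)
n_4 = (+0.9997, +0.0249)
  (0,1): δ = 128.69°  ·
  (0,2): δ = 60.69°  ✓
  (0,3): δ = 33.30°  ✓
  (0,4): δ = 94.17°  ·
  (1,2): δ = 112.00°  ·
  (1,3): δ = 18.01°  ✓
  (1,4): δ = 42.86°  ✓
  (2,3): δ = 86.01°  ·
  (2,4): δ = 25.14°  ✓
  (3,4): δ = 119.13°  ·
antipodal pairs: 5

count = 5; pairs: (0,2), (0,3), (1,3), (1,4), (2,4)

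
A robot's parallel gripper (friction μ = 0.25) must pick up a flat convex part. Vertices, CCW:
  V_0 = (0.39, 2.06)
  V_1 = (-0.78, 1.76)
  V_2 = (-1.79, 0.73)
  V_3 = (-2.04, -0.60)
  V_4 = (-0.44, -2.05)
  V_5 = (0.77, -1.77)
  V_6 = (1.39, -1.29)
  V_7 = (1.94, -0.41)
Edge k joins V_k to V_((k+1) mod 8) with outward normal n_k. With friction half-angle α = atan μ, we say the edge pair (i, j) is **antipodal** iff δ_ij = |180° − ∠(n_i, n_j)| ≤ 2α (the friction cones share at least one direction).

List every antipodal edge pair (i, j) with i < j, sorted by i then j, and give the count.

α = atan 0.25 = 14.04°;  2α = 28.07°
n_0 = (-0.2484, +0.9687)
n_1 = (-0.7140, +0.7001)
n_2 = (-0.9828, +0.1847)
n_3 = (-0.6715, -0.7410)
n_4 = (+0.2254, -0.9743)
n_5 = (+0.6122, -0.7907)
n_6 = (+0.8480, -0.5300)
n_7 = (+0.8470, +0.5315)
  (0,1): δ = 148.82°  ·
  (0,2): δ = 115.03°  ·
  (0,3): δ = 56.57°  ·
  (0,4): δ = 1.35°  ✓
  (0,5): δ = 23.37°  ✓
  (0,6): δ = 43.61°  ·
  (0,7): δ = 107.73°  ·
  (1,2): δ = 146.21°  ·
  (1,3): δ = 87.75°  ·
  (1,4): δ = 32.53°  ·
  (1,5): δ = 7.81°  ✓
  (1,6): δ = 12.43°  ✓
  (1,7): δ = 76.55°  ·
  (2,3): δ = 121.54°  ·
  (2,4): δ = 66.33°  ·
  (2,5): δ = 41.61°  ·
  (2,6): δ = 21.36°  ✓
  (2,7): δ = 42.76°  ·
  (3,4): δ = 124.79°  ·
  (3,5): δ = 100.07°  ·
  (3,6): δ = 79.82°  ·
  (3,7): δ = 15.71°  ✓
  (4,5): δ = 155.28°  ·
  (4,6): δ = 135.03°  ·
  (4,7): δ = 70.92°  ·
  (5,6): δ = 159.75°  ·
  (5,7): δ = 95.64°  ·
  (6,7): δ = 115.89°  ·
antipodal pairs: 6

count = 6; pairs: (0,4), (0,5), (1,5), (1,6), (2,6), (3,7)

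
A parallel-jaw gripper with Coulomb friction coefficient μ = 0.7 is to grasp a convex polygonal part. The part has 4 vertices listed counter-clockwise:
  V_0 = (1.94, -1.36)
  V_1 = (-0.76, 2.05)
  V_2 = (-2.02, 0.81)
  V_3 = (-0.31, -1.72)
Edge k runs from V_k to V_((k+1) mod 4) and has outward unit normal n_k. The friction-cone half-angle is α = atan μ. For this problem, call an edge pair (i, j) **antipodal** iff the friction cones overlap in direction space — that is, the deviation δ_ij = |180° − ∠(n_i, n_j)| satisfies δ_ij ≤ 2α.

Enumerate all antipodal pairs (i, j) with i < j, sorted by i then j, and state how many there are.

count = 3; pairs: (0,2), (0,3), (1,3)

α = atan 0.7 = 34.99°;  2α = 69.98°
n_0 = (+0.7840, +0.6208)
n_1 = (-0.7014, +0.7127)
n_2 = (-0.8285, -0.5600)
n_3 = (+0.1580, -0.9874)
  (0,1): δ = 83.83°  ·
  (0,2): δ = 4.32°  ✓
  (0,3): δ = 60.72°  ✓
  (1,2): δ = 100.49°  ·
  (1,3): δ = 35.45°  ✓
  (2,3): δ = 114.96°  ·
antipodal pairs: 3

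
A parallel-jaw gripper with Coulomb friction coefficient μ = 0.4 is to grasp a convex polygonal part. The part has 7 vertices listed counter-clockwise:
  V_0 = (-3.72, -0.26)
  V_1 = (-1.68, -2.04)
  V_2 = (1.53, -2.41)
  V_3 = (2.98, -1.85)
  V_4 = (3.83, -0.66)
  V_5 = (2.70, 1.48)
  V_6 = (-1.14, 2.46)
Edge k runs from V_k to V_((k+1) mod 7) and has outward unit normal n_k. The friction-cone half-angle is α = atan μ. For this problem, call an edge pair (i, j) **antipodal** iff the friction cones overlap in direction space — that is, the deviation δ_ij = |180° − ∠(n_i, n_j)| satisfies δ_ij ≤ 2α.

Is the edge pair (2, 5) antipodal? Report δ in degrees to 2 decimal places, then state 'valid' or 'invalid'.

δ = 35.43°, valid

α = atan 0.4 = 21.80°;  2α = 43.60°
edge 2: e_2 = (+1.45, +0.56);  n_2 = (+0.3603, -0.9328)
edge 5: e_5 = (-3.84, +0.98);  n_5 = (+0.2473, +0.9689)
∠(n_2, n_5) = 144.57°
δ = |180° − 144.57°| = 35.43°
35.43° ≤ 2α = 43.60°  →  valid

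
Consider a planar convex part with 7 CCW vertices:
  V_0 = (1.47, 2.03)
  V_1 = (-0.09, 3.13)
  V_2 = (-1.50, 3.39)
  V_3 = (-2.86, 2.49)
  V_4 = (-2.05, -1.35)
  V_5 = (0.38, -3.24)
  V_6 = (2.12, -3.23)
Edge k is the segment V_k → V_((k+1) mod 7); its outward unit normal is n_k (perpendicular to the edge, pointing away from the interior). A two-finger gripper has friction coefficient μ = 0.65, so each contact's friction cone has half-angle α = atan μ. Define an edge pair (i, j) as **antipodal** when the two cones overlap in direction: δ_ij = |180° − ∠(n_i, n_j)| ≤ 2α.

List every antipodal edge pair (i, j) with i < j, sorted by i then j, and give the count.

α = atan 0.65 = 33.02°;  2α = 66.05°
n_0 = (+0.5763, +0.8173)
n_1 = (+0.1813, +0.9834)
n_2 = (-0.5519, +0.8339)
n_3 = (-0.9785, -0.2064)
n_4 = (-0.6139, -0.7894)
n_5 = (+0.0057, -1.0000)
n_6 = (+0.9925, +0.1226)
  (0,1): δ = 155.26°  ·
  (0,2): δ = 111.32°  ·
  (0,3): δ = 42.90°  ✓
  (0,4): δ = 2.69°  ✓
  (0,5): δ = 35.52°  ✓
  (0,6): δ = 132.23°  ·
  (1,2): δ = 136.06°  ·
  (1,3): δ = 67.64°  ·
  (1,4): δ = 27.43°  ✓
  (1,5): δ = 10.78°  ✓
  (1,6): δ = 107.49°  ·
  (2,3): δ = 111.58°  ·
  (2,4): δ = 71.37°  ·
  (2,5): δ = 33.17°  ✓
  (2,6): δ = 63.55°  ✓
  (3,4): δ = 139.79°  ·
  (3,5): δ = 101.58°  ·
  (3,6): δ = 4.87°  ✓
  (4,5): δ = 141.80°  ·
  (4,6): δ = 45.08°  ✓
  (5,6): δ = 83.28°  ·
antipodal pairs: 9

count = 9; pairs: (0,3), (0,4), (0,5), (1,4), (1,5), (2,5), (2,6), (3,6), (4,6)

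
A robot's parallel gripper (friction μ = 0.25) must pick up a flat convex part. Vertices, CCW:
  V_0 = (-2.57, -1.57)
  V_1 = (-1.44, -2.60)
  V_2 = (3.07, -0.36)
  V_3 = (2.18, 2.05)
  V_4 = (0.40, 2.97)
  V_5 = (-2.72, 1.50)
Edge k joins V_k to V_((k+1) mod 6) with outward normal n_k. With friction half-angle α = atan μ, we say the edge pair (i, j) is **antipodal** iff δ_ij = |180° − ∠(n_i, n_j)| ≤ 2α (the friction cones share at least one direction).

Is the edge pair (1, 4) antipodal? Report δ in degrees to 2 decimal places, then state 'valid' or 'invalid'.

δ = 1.18°, valid

α = atan 0.25 = 14.04°;  2α = 28.07°
edge 1: e_1 = (+4.51, +2.24);  n_1 = (+0.4448, -0.8956)
edge 4: e_4 = (-3.12, -1.47);  n_4 = (-0.4262, +0.9046)
∠(n_1, n_4) = 178.82°
δ = |180° − 178.82°| = 1.18°
1.18° ≤ 2α = 28.07°  →  valid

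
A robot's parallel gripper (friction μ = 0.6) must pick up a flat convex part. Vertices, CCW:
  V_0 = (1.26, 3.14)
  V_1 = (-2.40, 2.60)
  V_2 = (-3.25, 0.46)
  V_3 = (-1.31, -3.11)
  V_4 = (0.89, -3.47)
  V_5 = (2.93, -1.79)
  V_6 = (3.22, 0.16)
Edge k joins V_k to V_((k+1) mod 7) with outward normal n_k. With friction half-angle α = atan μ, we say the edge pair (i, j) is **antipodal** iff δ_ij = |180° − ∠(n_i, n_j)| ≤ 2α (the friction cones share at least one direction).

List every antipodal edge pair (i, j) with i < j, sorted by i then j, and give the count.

α = atan 0.6 = 30.96°;  2α = 61.93°
n_0 = (-0.1460, +0.9893)
n_1 = (-0.9294, +0.3691)
n_2 = (-0.8786, -0.4775)
n_3 = (-0.1615, -0.9869)
n_4 = (+0.6357, -0.7719)
n_5 = (+0.9891, -0.1471)
n_6 = (+0.8355, +0.5495)
  (0,1): δ = 120.06°  ·
  (0,2): δ = 69.87°  ·
  (0,3): δ = 17.69°  ✓
  (0,4): δ = 31.08°  ✓
  (0,5): δ = 73.15°  ·
  (0,6): δ = 114.94°  ·
  (1,2): δ = 129.82°  ·
  (1,3): δ = 77.63°  ·
  (1,4): δ = 28.86°  ✓
  (1,5): δ = 13.20°  ✓
  (1,6): δ = 55.00°  ✓
  (2,3): δ = 127.81°  ·
  (2,4): δ = 79.05°  ·
  (2,5): δ = 36.98°  ✓
  (2,6): δ = 4.81°  ✓
  (3,4): δ = 131.23°  ·
  (3,5): δ = 89.17°  ·
  (3,6): δ = 47.37°  ✓
  (4,5): δ = 137.93°  ·
  (4,6): δ = 96.14°  ·
  (5,6): δ = 138.21°  ·
antipodal pairs: 8

count = 8; pairs: (0,3), (0,4), (1,4), (1,5), (1,6), (2,5), (2,6), (3,6)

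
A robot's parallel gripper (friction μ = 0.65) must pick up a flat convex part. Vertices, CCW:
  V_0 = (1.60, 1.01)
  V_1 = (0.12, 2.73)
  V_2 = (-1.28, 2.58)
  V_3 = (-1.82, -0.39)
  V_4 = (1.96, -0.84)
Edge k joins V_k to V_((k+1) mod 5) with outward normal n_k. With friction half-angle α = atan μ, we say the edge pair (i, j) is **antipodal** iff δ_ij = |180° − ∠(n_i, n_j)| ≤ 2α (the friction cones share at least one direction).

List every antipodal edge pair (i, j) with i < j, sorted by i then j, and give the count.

α = atan 0.65 = 33.02°;  2α = 66.05°
n_0 = (+0.7580, +0.6522)
n_1 = (-0.1065, +0.9943)
n_2 = (-0.9839, +0.1789)
n_3 = (-0.1182, -0.9930)
n_4 = (+0.9816, +0.1910)
  (0,1): δ = 124.60°  ·
  (0,2): δ = 51.02°  ✓
  (0,3): δ = 42.50°  ✓
  (0,4): δ = 150.30°  ·
  (1,2): δ = 106.42°  ·
  (1,3): δ = 12.90°  ✓
  (1,4): δ = 94.90°  ·
  (2,3): δ = 86.48°  ·
  (2,4): δ = 21.32°  ✓
  (3,4): δ = 72.20°  ·
antipodal pairs: 4

count = 4; pairs: (0,2), (0,3), (1,3), (2,4)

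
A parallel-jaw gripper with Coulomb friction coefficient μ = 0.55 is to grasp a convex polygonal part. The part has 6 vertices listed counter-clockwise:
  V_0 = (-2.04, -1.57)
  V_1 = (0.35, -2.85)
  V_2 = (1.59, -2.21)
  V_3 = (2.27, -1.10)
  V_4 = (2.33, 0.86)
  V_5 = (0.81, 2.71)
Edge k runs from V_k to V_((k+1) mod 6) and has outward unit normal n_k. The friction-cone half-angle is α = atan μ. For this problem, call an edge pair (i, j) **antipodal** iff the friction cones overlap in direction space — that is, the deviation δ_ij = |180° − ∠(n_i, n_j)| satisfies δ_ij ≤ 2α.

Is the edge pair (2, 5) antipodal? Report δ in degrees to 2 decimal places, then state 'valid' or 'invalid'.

δ = 2.17°, valid

α = atan 0.55 = 28.81°;  2α = 57.62°
edge 2: e_2 = (+0.68, +1.11);  n_2 = (+0.8527, -0.5224)
edge 5: e_5 = (-2.85, -4.28);  n_5 = (-0.8323, +0.5543)
∠(n_2, n_5) = 177.83°
δ = |180° − 177.83°| = 2.17°
2.17° ≤ 2α = 57.62°  →  valid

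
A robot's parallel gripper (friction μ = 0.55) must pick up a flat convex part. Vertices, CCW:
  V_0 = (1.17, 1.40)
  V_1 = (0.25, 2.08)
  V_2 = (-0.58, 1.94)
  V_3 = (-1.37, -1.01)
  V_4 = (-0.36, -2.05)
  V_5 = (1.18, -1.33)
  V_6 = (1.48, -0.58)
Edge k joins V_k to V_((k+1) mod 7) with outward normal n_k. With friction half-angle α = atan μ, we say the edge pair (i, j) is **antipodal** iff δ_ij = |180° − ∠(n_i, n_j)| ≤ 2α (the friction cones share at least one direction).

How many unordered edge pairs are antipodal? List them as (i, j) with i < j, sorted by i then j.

count = 7; pairs: (0,3), (1,3), (1,4), (2,4), (2,5), (2,6), (3,6)

α = atan 0.55 = 28.81°;  2α = 57.62°
n_0 = (+0.5944, +0.8042)
n_1 = (-0.1663, +0.9861)
n_2 = (-0.9660, +0.2587)
n_3 = (-0.7174, -0.6967)
n_4 = (+0.4235, -0.9059)
n_5 = (+0.9285, -0.3714)
n_6 = (+0.9880, +0.1547)
  (0,1): δ = 133.96°  ·
  (0,2): δ = 68.52°  ·
  (0,3): δ = 9.37°  ✓
  (0,4): δ = 61.53°  ·
  (0,5): δ = 104.67°  ·
  (0,6): δ = 135.37°  ·
  (1,2): δ = 114.57°  ·
  (1,3): δ = 55.41°  ✓
  (1,4): δ = 15.48°  ✓
  (1,5): δ = 58.62°  ·
  (1,6): δ = 89.32°  ·
  (2,3): δ = 120.85°  ·
  (2,4): δ = 49.95°  ✓
  (2,5): δ = 6.81°  ✓
  (2,6): δ = 23.89°  ✓
  (3,4): δ = 109.10°  ·
  (3,5): δ = 65.96°  ·
  (3,6): δ = 35.26°  ✓
  (4,5): δ = 136.86°  ·
  (4,6): δ = 106.16°  ·
  (5,6): δ = 149.30°  ·
antipodal pairs: 7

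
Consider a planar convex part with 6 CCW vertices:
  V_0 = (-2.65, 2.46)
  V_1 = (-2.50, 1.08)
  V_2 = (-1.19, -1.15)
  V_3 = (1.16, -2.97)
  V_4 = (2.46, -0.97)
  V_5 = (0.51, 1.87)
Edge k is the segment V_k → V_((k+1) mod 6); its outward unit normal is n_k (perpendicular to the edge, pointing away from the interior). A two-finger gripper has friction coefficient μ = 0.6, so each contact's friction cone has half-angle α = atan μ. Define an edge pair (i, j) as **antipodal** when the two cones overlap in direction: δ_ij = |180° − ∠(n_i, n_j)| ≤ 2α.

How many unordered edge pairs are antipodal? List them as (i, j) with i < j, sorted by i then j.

count = 6; pairs: (0,3), (0,4), (1,4), (1,5), (2,4), (2,5)

α = atan 0.6 = 30.96°;  2α = 61.93°
n_0 = (-0.9941, -0.1081)
n_1 = (-0.8622, -0.5065)
n_2 = (-0.6123, -0.7906)
n_3 = (+0.8384, -0.5450)
n_4 = (+0.8244, +0.5660)
n_5 = (+0.1835, +0.9830)
  (0,1): δ = 155.77°  ·
  (0,2): δ = 133.96°  ·
  (0,3): δ = 39.23°  ✓
  (0,4): δ = 28.27°  ✓
  (0,5): δ = 73.22°  ·
  (1,2): δ = 158.19°  ·
  (1,3): δ = 63.46°  ·
  (1,4): δ = 4.04°  ✓
  (1,5): δ = 48.99°  ✓
  (2,3): δ = 85.27°  ·
  (2,4): δ = 17.77°  ✓
  (2,5): δ = 27.18°  ✓
  (3,4): δ = 112.50°  ·
  (3,5): δ = 67.55°  ·
  (4,5): δ = 135.05°  ·
antipodal pairs: 6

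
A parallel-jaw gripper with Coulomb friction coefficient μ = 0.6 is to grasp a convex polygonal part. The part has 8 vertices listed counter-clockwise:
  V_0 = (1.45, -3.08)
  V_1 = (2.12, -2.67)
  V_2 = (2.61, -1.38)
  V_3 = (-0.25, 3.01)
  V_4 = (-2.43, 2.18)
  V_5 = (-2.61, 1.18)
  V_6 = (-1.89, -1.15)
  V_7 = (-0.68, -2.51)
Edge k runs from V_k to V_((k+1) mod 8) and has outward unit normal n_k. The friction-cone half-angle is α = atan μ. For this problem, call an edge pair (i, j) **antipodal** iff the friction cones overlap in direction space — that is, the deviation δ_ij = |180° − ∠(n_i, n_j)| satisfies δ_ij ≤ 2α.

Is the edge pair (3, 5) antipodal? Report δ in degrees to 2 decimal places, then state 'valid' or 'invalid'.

α = atan 0.6 = 30.96°;  2α = 61.93°
edge 3: e_3 = (-2.18, -0.83);  n_3 = (-0.3558, +0.9346)
edge 5: e_5 = (+0.72, -2.33);  n_5 = (-0.9554, -0.2952)
∠(n_3, n_5) = 86.33°
δ = |180° − 86.33°| = 93.67°
93.67° > 2α = 61.93°  →  invalid

δ = 93.67°, invalid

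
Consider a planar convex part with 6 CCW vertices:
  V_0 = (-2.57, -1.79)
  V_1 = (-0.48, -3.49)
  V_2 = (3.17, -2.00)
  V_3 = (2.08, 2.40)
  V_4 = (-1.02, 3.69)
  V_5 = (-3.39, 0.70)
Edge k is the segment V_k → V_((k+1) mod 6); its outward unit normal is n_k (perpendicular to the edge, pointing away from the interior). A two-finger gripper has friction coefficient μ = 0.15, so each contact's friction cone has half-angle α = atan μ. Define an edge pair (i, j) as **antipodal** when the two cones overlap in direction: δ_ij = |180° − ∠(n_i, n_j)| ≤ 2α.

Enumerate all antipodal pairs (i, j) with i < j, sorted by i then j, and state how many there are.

count = 2; pairs: (0,3), (2,5)

α = atan 0.15 = 8.53°;  2α = 17.06°
n_0 = (-0.6310, -0.7758)
n_1 = (+0.3779, -0.9258)
n_2 = (+0.9707, +0.2405)
n_3 = (+0.3842, +0.9233)
n_4 = (-0.7837, +0.6212)
n_5 = (-0.9498, -0.3128)
  (0,1): δ = 118.67°  ·
  (0,2): δ = 36.96°  ·
  (0,3): δ = 16.53°  ✓
  (0,4): δ = 90.72°  ·
  (0,5): δ = 147.35°  ·
  (1,2): δ = 98.29°  ·
  (1,3): δ = 44.80°  ·
  (1,4): δ = 29.39°  ·
  (1,5): δ = 86.02°  ·
  (2,3): δ = 126.51°  ·
  (2,4): δ = 52.32°  ·
  (2,5): δ = 4.31°  ✓
  (3,4): δ = 105.81°  ·
  (3,5): δ = 49.18°  ·
  (4,5): δ = 123.37°  ·
antipodal pairs: 2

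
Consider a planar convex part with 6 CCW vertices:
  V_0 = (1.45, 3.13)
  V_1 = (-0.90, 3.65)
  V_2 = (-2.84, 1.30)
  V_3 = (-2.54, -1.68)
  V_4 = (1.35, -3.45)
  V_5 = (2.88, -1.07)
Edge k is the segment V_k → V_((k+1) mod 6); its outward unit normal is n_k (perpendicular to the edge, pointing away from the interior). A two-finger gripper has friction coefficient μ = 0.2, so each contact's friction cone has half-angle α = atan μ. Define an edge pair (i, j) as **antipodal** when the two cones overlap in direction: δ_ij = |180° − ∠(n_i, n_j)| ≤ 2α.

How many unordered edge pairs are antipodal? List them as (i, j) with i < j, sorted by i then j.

α = atan 0.2 = 11.31°;  2α = 22.62°
n_0 = (+0.2161, +0.9764)
n_1 = (-0.7712, +0.6366)
n_2 = (-0.9950, -0.1002)
n_3 = (-0.4142, -0.9102)
n_4 = (+0.8412, -0.5408)
n_5 = (+0.9466, +0.3223)
  (0,1): δ = 117.06°  ·
  (0,2): δ = 71.77°  ·
  (0,3): δ = 11.99°  ✓
  (0,4): δ = 69.74°  ·
  (0,5): δ = 121.28°  ·
  (1,2): δ = 134.71°  ·
  (1,3): δ = 74.93°  ·
  (1,4): δ = 6.81°  ✓
  (1,5): δ = 58.34°  ·
  (2,3): δ = 120.21°  ·
  (2,4): δ = 38.48°  ·
  (2,5): δ = 13.05°  ✓
  (3,4): δ = 98.27°  ·
  (3,5): δ = 46.73°  ·
  (4,5): δ = 128.46°  ·
antipodal pairs: 3

count = 3; pairs: (0,3), (1,4), (2,5)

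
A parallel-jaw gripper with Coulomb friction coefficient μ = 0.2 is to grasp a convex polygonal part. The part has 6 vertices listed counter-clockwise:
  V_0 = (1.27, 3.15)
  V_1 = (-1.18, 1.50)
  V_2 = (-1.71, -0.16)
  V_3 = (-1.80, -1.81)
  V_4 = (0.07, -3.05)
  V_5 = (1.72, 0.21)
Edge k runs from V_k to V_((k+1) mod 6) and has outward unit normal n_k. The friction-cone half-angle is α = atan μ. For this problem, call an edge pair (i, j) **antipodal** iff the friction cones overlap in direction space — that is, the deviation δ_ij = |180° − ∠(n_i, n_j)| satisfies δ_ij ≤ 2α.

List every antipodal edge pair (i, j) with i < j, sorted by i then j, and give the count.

count = 2; pairs: (1,4), (2,5)

α = atan 0.2 = 11.31°;  2α = 22.62°
n_0 = (-0.5586, +0.8294)
n_1 = (-0.9526, +0.3042)
n_2 = (-0.9985, +0.0545)
n_3 = (-0.5526, -0.8334)
n_4 = (+0.8922, -0.4516)
n_5 = (+0.9885, +0.1513)
  (0,1): δ = 141.67°  ·
  (0,2): δ = 127.08°  ·
  (0,3): δ = 67.51°  ·
  (0,4): δ = 29.20°  ·
  (0,5): δ = 64.74°  ·
  (1,2): δ = 165.42°  ·
  (1,3): δ = 105.84°  ·
  (1,4): δ = 9.14°  ✓
  (1,5): δ = 26.41°  ·
  (2,3): δ = 120.43°  ·
  (2,4): δ = 23.72°  ·
  (2,5): δ = 11.82°  ✓
  (3,4): δ = 83.30°  ·
  (3,5): δ = 47.75°  ·
  (4,5): δ = 144.45°  ·
antipodal pairs: 2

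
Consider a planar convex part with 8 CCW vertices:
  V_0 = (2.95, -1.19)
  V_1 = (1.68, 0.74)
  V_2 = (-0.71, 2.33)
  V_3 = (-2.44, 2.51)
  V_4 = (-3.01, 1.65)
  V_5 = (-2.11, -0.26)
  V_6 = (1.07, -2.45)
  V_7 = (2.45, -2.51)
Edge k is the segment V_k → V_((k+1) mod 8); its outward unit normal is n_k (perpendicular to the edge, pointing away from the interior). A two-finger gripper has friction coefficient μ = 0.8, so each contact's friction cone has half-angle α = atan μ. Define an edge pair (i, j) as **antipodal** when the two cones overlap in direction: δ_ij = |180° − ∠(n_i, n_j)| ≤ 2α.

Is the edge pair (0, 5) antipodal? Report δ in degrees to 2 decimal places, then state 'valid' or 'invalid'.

δ = 22.10°, valid

α = atan 0.8 = 38.66°;  2α = 77.32°
edge 0: e_0 = (-1.27, +1.93);  n_0 = (+0.8354, +0.5497)
edge 5: e_5 = (+3.18, -2.19);  n_5 = (-0.5672, -0.8236)
∠(n_0, n_5) = 157.90°
δ = |180° − 157.90°| = 22.10°
22.10° ≤ 2α = 77.32°  →  valid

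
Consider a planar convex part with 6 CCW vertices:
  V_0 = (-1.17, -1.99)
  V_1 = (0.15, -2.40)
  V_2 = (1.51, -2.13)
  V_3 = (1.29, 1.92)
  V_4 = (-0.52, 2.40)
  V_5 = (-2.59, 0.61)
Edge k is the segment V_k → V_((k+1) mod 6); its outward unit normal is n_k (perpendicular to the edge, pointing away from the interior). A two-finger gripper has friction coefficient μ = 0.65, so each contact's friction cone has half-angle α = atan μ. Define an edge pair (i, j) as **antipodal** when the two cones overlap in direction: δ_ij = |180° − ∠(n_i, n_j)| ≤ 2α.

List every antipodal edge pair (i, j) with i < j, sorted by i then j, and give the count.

count = 7; pairs: (0,3), (0,4), (1,3), (1,4), (2,4), (2,5), (3,5)

α = atan 0.65 = 33.02°;  2α = 66.05°
n_0 = (-0.2966, -0.9550)
n_1 = (+0.1947, -0.9809)
n_2 = (+0.9985, +0.0542)
n_3 = (+0.2563, +0.9666)
n_4 = (-0.6541, +0.7564)
n_5 = (-0.8776, -0.4793)
  (0,1): δ = 151.52°  ·
  (0,2): δ = 69.64°  ·
  (0,3): δ = 2.40°  ✓
  (0,4): δ = 58.11°  ✓
  (0,5): δ = 135.90°  ·
  (1,2): δ = 98.12°  ·
  (1,3): δ = 26.08°  ✓
  (1,4): δ = 29.62°  ✓
  (1,5): δ = 107.41°  ·
  (2,3): δ = 107.96°  ·
  (2,4): δ = 52.26°  ✓
  (2,5): δ = 25.53°  ✓
  (3,4): δ = 124.30°  ·
  (3,5): δ = 46.51°  ✓
  (4,5): δ = 102.21°  ·
antipodal pairs: 7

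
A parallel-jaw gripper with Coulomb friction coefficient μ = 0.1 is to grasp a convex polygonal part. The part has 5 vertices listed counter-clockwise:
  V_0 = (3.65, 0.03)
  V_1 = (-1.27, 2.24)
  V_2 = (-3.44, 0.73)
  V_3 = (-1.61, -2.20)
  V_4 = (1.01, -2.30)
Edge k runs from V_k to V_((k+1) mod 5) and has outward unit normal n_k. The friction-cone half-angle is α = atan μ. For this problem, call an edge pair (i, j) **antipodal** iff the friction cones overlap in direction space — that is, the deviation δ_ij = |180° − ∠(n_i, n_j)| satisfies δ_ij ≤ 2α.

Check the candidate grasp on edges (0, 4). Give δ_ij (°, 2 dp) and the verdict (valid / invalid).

δ = 65.62°, invalid

α = atan 0.1 = 5.71°;  2α = 11.42°
edge 0: e_0 = (-4.92, +2.21);  n_0 = (+0.4097, +0.9122)
edge 4: e_4 = (+2.64, +2.33);  n_4 = (+0.6617, -0.7498)
∠(n_0, n_4) = 114.38°
δ = |180° − 114.38°| = 65.62°
65.62° > 2α = 11.42°  →  invalid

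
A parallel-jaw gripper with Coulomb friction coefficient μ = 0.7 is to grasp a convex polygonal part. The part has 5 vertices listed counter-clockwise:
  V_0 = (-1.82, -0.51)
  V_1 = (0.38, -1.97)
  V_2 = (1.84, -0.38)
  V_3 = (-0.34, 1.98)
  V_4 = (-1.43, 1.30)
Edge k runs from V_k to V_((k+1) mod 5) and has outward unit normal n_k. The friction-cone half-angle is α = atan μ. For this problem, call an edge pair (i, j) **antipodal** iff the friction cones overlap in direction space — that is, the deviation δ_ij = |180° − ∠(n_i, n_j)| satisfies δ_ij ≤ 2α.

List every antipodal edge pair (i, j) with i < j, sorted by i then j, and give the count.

α = atan 0.7 = 34.99°;  2α = 69.98°
n_0 = (-0.5530, -0.8332)
n_1 = (+0.7366, -0.6764)
n_2 = (+0.7346, +0.6785)
n_3 = (-0.5293, +0.8484)
n_4 = (-0.9776, +0.2106)
  (0,1): δ = 98.99°  ·
  (0,2): δ = 13.70°  ✓
  (0,3): δ = 65.53°  ✓
  (0,4): δ = 111.41°  ·
  (1,2): δ = 94.71°  ·
  (1,3): δ = 15.48°  ✓
  (1,4): δ = 30.40°  ✓
  (2,3): δ = 100.77°  ·
  (2,4): δ = 54.89°  ✓
  (3,4): δ = 134.12°  ·
antipodal pairs: 5

count = 5; pairs: (0,2), (0,3), (1,3), (1,4), (2,4)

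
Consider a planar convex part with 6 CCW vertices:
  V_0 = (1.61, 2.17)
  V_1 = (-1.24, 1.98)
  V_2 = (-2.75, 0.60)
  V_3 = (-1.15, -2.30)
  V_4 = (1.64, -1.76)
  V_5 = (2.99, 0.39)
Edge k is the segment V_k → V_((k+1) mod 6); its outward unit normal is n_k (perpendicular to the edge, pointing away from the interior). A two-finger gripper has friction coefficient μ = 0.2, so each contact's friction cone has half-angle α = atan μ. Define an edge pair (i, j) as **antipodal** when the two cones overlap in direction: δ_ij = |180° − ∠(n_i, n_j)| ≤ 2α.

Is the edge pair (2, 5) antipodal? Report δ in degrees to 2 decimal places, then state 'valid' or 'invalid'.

α = atan 0.2 = 11.31°;  2α = 22.62°
edge 2: e_2 = (+1.60, -2.90);  n_2 = (-0.8756, -0.4831)
edge 5: e_5 = (-1.38, +1.78);  n_5 = (+0.7903, +0.6127)
∠(n_2, n_5) = 171.10°
δ = |180° − 171.10°| = 8.90°
8.90° ≤ 2α = 22.62°  →  valid

δ = 8.90°, valid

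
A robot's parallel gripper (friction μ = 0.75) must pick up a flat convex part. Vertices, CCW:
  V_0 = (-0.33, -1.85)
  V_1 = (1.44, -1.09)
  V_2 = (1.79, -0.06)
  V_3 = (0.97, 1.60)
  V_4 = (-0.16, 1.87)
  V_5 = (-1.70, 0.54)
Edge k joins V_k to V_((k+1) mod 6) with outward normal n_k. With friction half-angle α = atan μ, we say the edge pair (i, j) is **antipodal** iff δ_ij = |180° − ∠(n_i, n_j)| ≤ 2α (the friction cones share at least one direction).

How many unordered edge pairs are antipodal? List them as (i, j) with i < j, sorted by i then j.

α = atan 0.75 = 36.87°;  2α = 73.74°
n_0 = (+0.3945, -0.9189)
n_1 = (+0.9468, -0.3217)
n_2 = (+0.8966, +0.4429)
n_3 = (+0.2324, +0.9726)
n_4 = (-0.6536, +0.7568)
n_5 = (-0.8676, -0.4973)
  (0,1): δ = 132.01°  ·
  (0,2): δ = 86.95°  ·
  (0,3): δ = 36.68°  ✓
  (0,4): δ = 17.58°  ✓
  (0,5): δ = 96.58°  ·
  (1,2): δ = 134.94°  ·
  (1,3): δ = 84.67°  ·
  (1,4): δ = 30.42°  ✓
  (1,5): δ = 48.59°  ✓
  (2,3): δ = 129.73°  ·
  (2,4): δ = 75.47°  ·
  (2,5): δ = 3.53°  ✓
  (3,4): δ = 125.75°  ·
  (3,5): δ = 46.74°  ✓
  (4,5): δ = 100.99°  ·
antipodal pairs: 6

count = 6; pairs: (0,3), (0,4), (1,4), (1,5), (2,5), (3,5)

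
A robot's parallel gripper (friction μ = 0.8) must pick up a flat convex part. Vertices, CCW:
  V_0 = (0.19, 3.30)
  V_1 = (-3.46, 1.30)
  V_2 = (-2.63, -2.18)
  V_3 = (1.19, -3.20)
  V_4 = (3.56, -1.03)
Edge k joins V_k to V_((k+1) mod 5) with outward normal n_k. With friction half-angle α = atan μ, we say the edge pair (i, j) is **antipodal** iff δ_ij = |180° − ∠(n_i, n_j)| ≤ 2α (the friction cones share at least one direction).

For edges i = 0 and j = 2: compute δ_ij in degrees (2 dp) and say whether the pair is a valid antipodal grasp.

δ = 43.67°, valid

α = atan 0.8 = 38.66°;  2α = 77.32°
edge 0: e_0 = (-3.65, -2.00);  n_0 = (-0.4805, +0.8770)
edge 2: e_2 = (+3.82, -1.02);  n_2 = (-0.2580, -0.9662)
∠(n_0, n_2) = 136.33°
δ = |180° − 136.33°| = 43.67°
43.67° ≤ 2α = 77.32°  →  valid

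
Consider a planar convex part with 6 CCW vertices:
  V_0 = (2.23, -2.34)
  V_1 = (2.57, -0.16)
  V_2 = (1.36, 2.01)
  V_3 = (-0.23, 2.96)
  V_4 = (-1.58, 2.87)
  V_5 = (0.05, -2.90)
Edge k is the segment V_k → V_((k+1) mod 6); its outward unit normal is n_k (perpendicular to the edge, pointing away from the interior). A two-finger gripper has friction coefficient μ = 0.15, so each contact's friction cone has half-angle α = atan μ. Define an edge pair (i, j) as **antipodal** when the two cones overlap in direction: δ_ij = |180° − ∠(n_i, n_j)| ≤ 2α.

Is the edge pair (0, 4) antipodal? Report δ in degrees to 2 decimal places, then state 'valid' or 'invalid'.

α = atan 0.15 = 8.53°;  2α = 17.06°
edge 0: e_0 = (+0.34, +2.18);  n_0 = (+0.9881, -0.1541)
edge 4: e_4 = (+1.63, -5.77);  n_4 = (-0.9623, -0.2719)
∠(n_0, n_4) = 155.36°
δ = |180° − 155.36°| = 24.64°
24.64° > 2α = 17.06°  →  invalid

δ = 24.64°, invalid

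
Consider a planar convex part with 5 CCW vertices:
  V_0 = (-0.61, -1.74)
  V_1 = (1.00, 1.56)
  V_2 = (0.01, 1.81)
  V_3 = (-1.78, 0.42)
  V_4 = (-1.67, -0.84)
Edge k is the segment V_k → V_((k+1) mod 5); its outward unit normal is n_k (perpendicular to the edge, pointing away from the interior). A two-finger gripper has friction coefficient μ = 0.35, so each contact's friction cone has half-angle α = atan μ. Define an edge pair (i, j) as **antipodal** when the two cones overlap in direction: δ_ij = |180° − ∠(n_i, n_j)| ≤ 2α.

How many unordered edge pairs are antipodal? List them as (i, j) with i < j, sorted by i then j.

α = atan 0.35 = 19.29°;  2α = 38.58°
n_0 = (+0.8987, -0.4385)
n_1 = (+0.2448, +0.9696)
n_2 = (-0.6133, +0.7898)
n_3 = (-0.9962, -0.0870)
n_4 = (-0.6472, -0.7623)
  (0,1): δ = 78.17°  ·
  (0,2): δ = 26.16°  ✓
  (0,3): δ = 31.00°  ✓
  (0,4): δ = 75.67°  ·
  (1,2): δ = 128.00°  ·
  (1,3): δ = 70.84°  ·
  (1,4): δ = 26.16°  ✓
  (2,3): δ = 122.84°  ·
  (2,4): δ = 78.16°  ·
  (3,4): δ = 135.32°  ·
antipodal pairs: 3

count = 3; pairs: (0,2), (0,3), (1,4)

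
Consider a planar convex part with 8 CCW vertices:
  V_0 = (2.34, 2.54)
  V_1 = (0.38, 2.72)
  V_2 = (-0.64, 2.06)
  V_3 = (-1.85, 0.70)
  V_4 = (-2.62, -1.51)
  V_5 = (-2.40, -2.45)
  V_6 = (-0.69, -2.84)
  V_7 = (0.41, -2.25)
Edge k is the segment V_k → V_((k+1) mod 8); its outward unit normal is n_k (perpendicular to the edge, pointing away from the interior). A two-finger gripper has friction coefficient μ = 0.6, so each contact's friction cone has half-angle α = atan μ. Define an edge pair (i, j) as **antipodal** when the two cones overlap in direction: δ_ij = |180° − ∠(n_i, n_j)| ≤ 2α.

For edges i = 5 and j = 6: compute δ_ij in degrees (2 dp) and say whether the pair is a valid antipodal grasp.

δ = 138.94°, invalid

α = atan 0.6 = 30.96°;  2α = 61.93°
edge 5: e_5 = (+1.71, -0.39);  n_5 = (-0.2224, -0.9750)
edge 6: e_6 = (+1.10, +0.59);  n_6 = (+0.4727, -0.8812)
∠(n_5, n_6) = 41.06°
δ = |180° − 41.06°| = 138.94°
138.94° > 2α = 61.93°  →  invalid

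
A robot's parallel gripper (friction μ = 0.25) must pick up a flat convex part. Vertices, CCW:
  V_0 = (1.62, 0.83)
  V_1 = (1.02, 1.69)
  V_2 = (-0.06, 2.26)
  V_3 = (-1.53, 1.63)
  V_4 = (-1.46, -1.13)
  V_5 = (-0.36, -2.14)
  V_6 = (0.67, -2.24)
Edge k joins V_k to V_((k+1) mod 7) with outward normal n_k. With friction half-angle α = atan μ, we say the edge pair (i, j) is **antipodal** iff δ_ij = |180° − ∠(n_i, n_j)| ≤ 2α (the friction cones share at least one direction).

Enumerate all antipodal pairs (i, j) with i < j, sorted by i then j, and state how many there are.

count = 4; pairs: (0,4), (1,4), (1,5), (3,6)

α = atan 0.25 = 14.04°;  2α = 28.07°
n_0 = (+0.8201, +0.5722)
n_1 = (+0.4668, +0.8844)
n_2 = (-0.3939, +0.9191)
n_3 = (-0.9997, -0.0254)
n_4 = (-0.6763, -0.7366)
n_5 = (-0.0966, -0.9953)
n_6 = (+0.9553, -0.2956)
  (0,1): δ = 152.73°  ·
  (0,2): δ = 101.70°  ·
  (0,3): δ = 33.45°  ·
  (0,4): δ = 12.54°  ✓
  (0,5): δ = 49.55°  ·
  (0,6): δ = 127.90°  ·
  (1,2): δ = 128.98°  ·
  (1,3): δ = 60.72°  ·
  (1,4): δ = 14.73°  ✓
  (1,5): δ = 22.28°  ✓
  (1,6): δ = 100.63°  ·
  (2,3): δ = 111.75°  ·
  (2,4): δ = 65.76°  ·
  (2,5): δ = 28.74°  ·
  (2,6): δ = 49.61°  ·
  (3,4): δ = 134.01°  ·
  (3,5): δ = 97.00°  ·
  (3,6): δ = 18.65°  ✓
  (4,5): δ = 142.99°  ·
  (4,6): δ = 64.64°  ·
  (5,6): δ = 101.65°  ·
antipodal pairs: 4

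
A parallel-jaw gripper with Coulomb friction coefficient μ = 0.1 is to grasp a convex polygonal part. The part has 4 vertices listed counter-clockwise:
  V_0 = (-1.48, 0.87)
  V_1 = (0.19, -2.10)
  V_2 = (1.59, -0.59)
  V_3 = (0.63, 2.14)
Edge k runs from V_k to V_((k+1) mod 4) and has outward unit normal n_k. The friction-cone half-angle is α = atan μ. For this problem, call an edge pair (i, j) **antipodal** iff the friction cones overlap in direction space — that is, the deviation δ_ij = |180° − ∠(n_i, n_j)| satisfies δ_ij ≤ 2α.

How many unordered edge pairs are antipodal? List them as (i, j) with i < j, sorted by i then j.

α = atan 0.1 = 5.71°;  2α = 11.42°
n_0 = (-0.8717, -0.4901)
n_1 = (+0.7333, -0.6799)
n_2 = (+0.9434, +0.3317)
n_3 = (-0.5157, +0.8568)
  (0,1): δ = 72.18°  ·
  (0,2): δ = 9.97°  ✓
  (0,3): δ = 91.69°  ·
  (1,2): δ = 117.79°  ·
  (1,3): δ = 16.12°  ·
  (2,3): δ = 78.33°  ·
antipodal pairs: 1

count = 1; pairs: (0,2)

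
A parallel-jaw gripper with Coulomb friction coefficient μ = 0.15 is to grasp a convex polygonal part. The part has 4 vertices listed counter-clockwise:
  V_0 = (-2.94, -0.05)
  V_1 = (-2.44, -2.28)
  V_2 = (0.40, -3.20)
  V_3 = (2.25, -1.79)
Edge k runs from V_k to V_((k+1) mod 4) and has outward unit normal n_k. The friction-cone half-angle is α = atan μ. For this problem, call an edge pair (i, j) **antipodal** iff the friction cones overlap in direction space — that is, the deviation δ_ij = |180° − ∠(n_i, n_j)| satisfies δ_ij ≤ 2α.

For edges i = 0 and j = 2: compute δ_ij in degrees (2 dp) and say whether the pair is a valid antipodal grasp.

δ = 65.32°, invalid

α = atan 0.15 = 8.53°;  2α = 17.06°
edge 0: e_0 = (+0.50, -2.23);  n_0 = (-0.9758, -0.2188)
edge 2: e_2 = (+1.85, +1.41);  n_2 = (+0.6062, -0.7953)
∠(n_0, n_2) = 114.68°
δ = |180° − 114.68°| = 65.32°
65.32° > 2α = 17.06°  →  invalid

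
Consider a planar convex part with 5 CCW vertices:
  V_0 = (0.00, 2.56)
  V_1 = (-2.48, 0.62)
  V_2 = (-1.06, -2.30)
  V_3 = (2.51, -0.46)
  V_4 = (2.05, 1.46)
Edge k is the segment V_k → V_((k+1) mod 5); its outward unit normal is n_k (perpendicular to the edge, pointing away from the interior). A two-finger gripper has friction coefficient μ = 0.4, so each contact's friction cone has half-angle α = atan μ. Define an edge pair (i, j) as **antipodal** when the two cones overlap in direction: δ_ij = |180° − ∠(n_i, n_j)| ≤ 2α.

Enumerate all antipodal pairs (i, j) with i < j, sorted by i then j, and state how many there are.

count = 3; pairs: (0,2), (1,3), (1,4)

α = atan 0.4 = 21.80°;  2α = 43.60°
n_0 = (-0.6161, +0.7876)
n_1 = (-0.8993, -0.4373)
n_2 = (+0.4581, -0.8889)
n_3 = (+0.9725, +0.2330)
n_4 = (+0.4728, +0.8812)
  (0,1): δ = 102.10°  ·
  (0,2): δ = 10.77°  ✓
  (0,3): δ = 65.44°  ·
  (0,4): δ = 113.75°  ·
  (1,2): δ = 88.67°  ·
  (1,3): δ = 12.46°  ✓
  (1,4): δ = 35.85°  ✓
  (2,3): δ = 103.79°  ·
  (2,4): δ = 55.48°  ·
  (3,4): δ = 131.69°  ·
antipodal pairs: 3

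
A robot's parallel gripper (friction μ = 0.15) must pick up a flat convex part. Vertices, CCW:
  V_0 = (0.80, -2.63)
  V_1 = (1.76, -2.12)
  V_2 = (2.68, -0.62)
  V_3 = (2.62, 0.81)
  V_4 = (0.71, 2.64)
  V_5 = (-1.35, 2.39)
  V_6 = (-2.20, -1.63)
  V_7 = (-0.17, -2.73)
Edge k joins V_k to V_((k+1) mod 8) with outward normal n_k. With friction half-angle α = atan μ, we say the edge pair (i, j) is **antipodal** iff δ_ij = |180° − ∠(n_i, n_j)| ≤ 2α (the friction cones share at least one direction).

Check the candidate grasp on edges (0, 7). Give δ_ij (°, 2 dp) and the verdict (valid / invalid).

α = atan 0.15 = 8.53°;  2α = 17.06°
edge 0: e_0 = (+0.96, +0.51);  n_0 = (+0.4692, -0.8831)
edge 7: e_7 = (+0.97, +0.10);  n_7 = (+0.1025, -0.9947)
∠(n_0, n_7) = 22.09°
δ = |180° − 22.09°| = 157.91°
157.91° > 2α = 17.06°  →  invalid

δ = 157.91°, invalid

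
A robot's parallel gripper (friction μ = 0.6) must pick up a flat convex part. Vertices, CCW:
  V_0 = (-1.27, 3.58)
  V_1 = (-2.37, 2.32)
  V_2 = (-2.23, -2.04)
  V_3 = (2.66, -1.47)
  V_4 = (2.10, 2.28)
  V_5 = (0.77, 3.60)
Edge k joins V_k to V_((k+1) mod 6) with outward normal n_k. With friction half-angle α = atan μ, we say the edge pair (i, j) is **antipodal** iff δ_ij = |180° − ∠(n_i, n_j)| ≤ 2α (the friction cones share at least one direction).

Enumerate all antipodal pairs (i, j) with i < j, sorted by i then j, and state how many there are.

count = 6; pairs: (0,2), (0,3), (1,3), (1,4), (2,4), (2,5)

α = atan 0.6 = 30.96°;  2α = 61.93°
n_0 = (-0.7533, +0.6577)
n_1 = (-0.9995, -0.0321)
n_2 = (+0.1158, -0.9933)
n_3 = (+0.9890, +0.1477)
n_4 = (+0.7044, +0.7098)
n_5 = (-0.0098, +1.0000)
  (0,1): δ = 137.04°  ·
  (0,2): δ = 42.23°  ✓
  (0,3): δ = 49.61°  ✓
  (0,4): δ = 86.34°  ·
  (0,5): δ = 131.68°  ·
  (1,2): δ = 85.19°  ·
  (1,3): δ = 6.65°  ✓
  (1,4): δ = 43.38°  ✓
  (1,5): δ = 88.72°  ·
  (2,3): δ = 88.16°  ·
  (2,4): δ = 51.43°  ✓
  (2,5): δ = 6.09°  ✓
  (3,4): δ = 143.28°  ·
  (3,5): δ = 97.93°  ·
  (4,5): δ = 134.65°  ·
antipodal pairs: 6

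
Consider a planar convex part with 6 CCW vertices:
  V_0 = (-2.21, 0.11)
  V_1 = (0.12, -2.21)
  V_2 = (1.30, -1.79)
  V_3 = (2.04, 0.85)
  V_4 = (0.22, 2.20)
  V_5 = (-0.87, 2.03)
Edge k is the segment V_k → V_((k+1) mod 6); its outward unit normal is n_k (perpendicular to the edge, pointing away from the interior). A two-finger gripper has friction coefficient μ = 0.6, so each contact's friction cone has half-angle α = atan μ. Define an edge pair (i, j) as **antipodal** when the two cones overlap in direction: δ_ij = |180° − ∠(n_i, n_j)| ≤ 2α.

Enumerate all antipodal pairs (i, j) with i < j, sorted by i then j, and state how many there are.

α = atan 0.6 = 30.96°;  2α = 61.93°
n_0 = (-0.7056, -0.7086)
n_1 = (+0.3353, -0.9421)
n_2 = (+0.9629, -0.2699)
n_3 = (+0.5958, +0.8032)
n_4 = (-0.1541, +0.9881)
n_5 = (-0.8200, +0.5723)
  (0,1): δ = 115.53°  ·
  (0,2): δ = 60.78°  ✓
  (0,3): δ = 8.31°  ✓
  (0,4): δ = 53.74°  ✓
  (0,5): δ = 99.96°  ·
  (1,2): δ = 125.25°  ·
  (1,3): δ = 56.16°  ✓
  (1,4): δ = 10.73°  ✓
  (1,5): δ = 35.50°  ✓
  (2,3): δ = 110.91°  ·
  (2,4): δ = 65.48°  ·
  (2,5): δ = 19.25°  ✓
  (3,4): δ = 134.57°  ·
  (3,5): δ = 88.35°  ·
  (4,5): δ = 133.78°  ·
antipodal pairs: 7

count = 7; pairs: (0,2), (0,3), (0,4), (1,3), (1,4), (1,5), (2,5)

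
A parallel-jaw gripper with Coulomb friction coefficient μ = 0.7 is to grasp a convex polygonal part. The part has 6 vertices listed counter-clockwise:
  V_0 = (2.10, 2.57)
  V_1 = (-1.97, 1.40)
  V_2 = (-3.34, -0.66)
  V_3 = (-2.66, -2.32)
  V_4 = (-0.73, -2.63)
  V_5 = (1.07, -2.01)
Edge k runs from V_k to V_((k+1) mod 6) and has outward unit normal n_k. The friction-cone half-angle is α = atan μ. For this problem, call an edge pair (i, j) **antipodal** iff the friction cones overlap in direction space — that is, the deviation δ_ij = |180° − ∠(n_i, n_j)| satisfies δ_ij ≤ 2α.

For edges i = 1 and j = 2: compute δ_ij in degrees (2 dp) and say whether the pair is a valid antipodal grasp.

δ = 124.10°, invalid

α = atan 0.7 = 34.99°;  2α = 69.98°
edge 1: e_1 = (-1.37, -2.06);  n_1 = (-0.8327, +0.5538)
edge 2: e_2 = (+0.68, -1.66);  n_2 = (-0.9254, -0.3791)
∠(n_1, n_2) = 55.90°
δ = |180° − 55.90°| = 124.10°
124.10° > 2α = 69.98°  →  invalid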